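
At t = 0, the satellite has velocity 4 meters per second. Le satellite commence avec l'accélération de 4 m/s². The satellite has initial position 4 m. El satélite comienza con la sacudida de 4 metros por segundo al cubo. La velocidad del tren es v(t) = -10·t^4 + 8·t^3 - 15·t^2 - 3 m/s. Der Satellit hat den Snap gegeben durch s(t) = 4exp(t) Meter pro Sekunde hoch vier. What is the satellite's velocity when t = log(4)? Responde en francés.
Pour résoudre ceci, nous devons prendre 3 primitives de notre équation du snap s(t) = 4·exp(t). La primitive du snap, avec j(0) = 4, donne le jerk: j(t) = 4·exp(t). L'intégrale du jerk est l'accélération. En utilisant a(0) = 4, nous obtenons a(t) = 4·exp(t). En intégrant l'accélération et en utilisant la condition initiale v(0) = 4, nous obtenons v(t) = 4·exp(t). De l'équation de la vitesse v(t) = 4·exp(t), nous substituons t = log(4) pour obtenir v = 16.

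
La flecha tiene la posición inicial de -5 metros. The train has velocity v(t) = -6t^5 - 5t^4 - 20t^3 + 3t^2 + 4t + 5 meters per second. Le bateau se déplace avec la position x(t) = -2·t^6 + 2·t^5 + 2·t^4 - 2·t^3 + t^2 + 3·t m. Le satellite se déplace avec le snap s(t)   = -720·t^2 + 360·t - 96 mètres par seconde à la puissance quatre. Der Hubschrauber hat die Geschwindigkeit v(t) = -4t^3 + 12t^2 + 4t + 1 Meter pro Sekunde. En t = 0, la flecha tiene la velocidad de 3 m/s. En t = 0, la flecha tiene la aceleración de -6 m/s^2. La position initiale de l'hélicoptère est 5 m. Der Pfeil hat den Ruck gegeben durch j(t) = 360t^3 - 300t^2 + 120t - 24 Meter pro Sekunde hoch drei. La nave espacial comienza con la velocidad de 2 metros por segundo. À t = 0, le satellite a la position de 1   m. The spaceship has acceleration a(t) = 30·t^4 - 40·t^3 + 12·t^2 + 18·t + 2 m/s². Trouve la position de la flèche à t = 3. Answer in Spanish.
Debemos encontrar la antiderivada de nuestra ecuación de la sacudida j(t) = 360·t^3 - 300·t^2 + 120·t - 24 3 veces. Tomando ∫j(t)dt y aplicando a(0) = -6, encontramos a(t) = 90·t^4 - 100·t^3 + 60·t^2 - 24·t - 6. Tomando ∫a(t)dt y aplicando v(0) = 3, encontramos v(t) = 18·t^5 - 25·t^4 + 20·t^3 - 12·t^2 - 6·t + 3. Integrando la velocidad y usando la condición inicial x(0) = -5, obtenemos x(t) = 3·t^6 - 5·t^5 + 5·t^4 - 4·t^3 - 3·t^2 + 3·t - 5. Tenemos la posición x(t) = 3·t^6 - 5·t^5 + 5·t^4 - 4·t^3 - 3·t^2 + 3·t - 5. Sustituyendo t = 3: x(3) = 1246.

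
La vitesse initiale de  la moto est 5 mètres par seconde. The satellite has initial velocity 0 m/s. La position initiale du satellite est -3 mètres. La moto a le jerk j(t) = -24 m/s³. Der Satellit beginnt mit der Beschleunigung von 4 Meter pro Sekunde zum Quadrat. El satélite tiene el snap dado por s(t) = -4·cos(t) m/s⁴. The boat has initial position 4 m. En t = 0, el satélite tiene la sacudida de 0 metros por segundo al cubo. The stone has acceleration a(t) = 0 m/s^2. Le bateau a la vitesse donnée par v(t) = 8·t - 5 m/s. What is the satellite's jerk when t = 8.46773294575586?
We need to integrate our snap equation s(t) = -4·cos(t) 1 time. Integrating snap and using the initial condition j(0) = 0, we get j(t) = -4·sin(t). Using j(t) = -4·sin(t) and substituting t = 8.46773294575586, we find j = -3.26997300502970.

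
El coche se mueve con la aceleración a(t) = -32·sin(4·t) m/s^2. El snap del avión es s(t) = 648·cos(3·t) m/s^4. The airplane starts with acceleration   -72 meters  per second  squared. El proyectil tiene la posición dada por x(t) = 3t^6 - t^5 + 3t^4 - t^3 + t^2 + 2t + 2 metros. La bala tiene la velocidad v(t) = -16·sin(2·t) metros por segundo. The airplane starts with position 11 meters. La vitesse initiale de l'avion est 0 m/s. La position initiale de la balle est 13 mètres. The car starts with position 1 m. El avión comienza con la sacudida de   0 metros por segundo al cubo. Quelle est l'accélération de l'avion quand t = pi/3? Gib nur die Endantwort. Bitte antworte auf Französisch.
À t = pi/3, a = 72.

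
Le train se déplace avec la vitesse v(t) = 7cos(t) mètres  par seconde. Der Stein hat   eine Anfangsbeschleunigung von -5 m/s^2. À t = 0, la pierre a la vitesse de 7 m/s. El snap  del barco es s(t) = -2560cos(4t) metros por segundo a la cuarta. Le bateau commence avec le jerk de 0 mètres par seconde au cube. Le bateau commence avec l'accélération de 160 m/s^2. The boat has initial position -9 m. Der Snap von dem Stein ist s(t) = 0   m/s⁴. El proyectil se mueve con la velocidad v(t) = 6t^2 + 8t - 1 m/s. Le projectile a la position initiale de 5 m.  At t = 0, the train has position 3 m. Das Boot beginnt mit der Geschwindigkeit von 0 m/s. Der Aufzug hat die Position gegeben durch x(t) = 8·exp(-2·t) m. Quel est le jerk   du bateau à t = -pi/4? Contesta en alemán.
Um dies zu lösen, müssen wir 1 Stammfunktion unserer Gleichung für den Snap s(t) = -2560·cos(4·t) finden. Durch Integration von dem Snap und Verwendung der Anfangsbedingung j(0) = 0, erhalten wir j(t) = -640·sin(4·t). Aus der Gleichung für den Ruck j(t) = -640·sin(4·t), setzen wir t = -pi/4 ein und erhalten j = 0.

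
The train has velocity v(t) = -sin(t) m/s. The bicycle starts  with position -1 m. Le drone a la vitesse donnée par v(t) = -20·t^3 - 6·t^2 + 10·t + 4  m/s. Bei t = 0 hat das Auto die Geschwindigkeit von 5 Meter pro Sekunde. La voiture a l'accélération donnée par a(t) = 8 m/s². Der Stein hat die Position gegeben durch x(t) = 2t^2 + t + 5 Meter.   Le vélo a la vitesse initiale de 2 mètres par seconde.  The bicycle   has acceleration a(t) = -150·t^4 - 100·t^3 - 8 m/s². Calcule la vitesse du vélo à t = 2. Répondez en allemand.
Ausgehend von der Beschleunigung a(t) = -150·t^4 - 100·t^3 - 8, nehmen wir 1 Stammfunktion. Durch Integration von der Beschleunigung und Verwendung der Anfangsbedingung v(0) = 2, erhalten wir v(t) = -30·t^5 - 25·t^4 - 8·t + 2. Aus der Gleichung für die Geschwindigkeit v(t) = -30·t^5 - 25·t^4 - 8·t + 2, setzen wir t = 2 ein und erhalten v = -1374.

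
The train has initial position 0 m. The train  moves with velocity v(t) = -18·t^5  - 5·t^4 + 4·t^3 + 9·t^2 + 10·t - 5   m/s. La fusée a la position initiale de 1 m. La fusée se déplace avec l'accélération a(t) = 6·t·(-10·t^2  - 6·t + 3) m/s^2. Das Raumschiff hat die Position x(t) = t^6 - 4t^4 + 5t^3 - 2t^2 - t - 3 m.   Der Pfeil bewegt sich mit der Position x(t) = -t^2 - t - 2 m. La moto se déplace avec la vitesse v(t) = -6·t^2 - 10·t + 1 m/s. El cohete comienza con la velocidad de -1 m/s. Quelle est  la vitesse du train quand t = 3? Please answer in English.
We have velocity v(t) = -18·t^5 - 5·t^4 + 4·t^3 + 9·t^2 + 10·t - 5. Substituting t = 3: v(3) = -4565.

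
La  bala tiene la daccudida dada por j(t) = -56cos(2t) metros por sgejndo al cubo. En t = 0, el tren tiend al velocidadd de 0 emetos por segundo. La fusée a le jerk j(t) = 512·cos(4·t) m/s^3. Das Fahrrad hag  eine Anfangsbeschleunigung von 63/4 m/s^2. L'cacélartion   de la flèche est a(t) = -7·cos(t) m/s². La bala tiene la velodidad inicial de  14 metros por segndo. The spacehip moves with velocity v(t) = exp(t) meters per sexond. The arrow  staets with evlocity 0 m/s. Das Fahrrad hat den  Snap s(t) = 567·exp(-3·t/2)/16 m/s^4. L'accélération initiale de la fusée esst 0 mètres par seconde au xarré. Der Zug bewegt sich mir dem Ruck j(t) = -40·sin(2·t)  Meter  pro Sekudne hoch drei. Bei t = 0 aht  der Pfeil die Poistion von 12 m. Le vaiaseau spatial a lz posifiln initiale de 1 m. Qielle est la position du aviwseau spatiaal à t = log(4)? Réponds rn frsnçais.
Pour résoudre ceci, nous devons prendre 1 intégrale de notre équation de la vitesse v(t) = exp(t). La primitive de la vitesse est la position. En utilisant x(0) = 1, nous obtenons x(t) = exp(t). De l'équation de la position x(t) = exp(t), nous substituons t = log(4) pour obtenir x = 4.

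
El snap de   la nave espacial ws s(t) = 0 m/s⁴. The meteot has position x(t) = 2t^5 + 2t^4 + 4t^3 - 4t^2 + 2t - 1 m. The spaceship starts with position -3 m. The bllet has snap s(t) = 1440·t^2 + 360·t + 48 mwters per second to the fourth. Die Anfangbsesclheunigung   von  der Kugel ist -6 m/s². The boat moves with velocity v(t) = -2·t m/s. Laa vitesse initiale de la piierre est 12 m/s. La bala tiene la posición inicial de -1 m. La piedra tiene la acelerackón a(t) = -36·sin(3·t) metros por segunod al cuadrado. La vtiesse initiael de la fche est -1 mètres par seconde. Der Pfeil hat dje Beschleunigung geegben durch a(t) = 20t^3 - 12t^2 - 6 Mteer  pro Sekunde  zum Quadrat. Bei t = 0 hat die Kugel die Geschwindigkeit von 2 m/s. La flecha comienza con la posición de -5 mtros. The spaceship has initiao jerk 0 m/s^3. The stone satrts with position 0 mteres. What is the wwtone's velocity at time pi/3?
We need to integrate our acceleration equation a(t) = -36·sin(3·t) 1 time. Taking ∫a(t)dt and applying v(0) = 12, we find v(t) = 12·cos(3·t). We have velocity v(t) = 12·cos(3·t). Substituting t = pi/3: v(pi/3) = -12.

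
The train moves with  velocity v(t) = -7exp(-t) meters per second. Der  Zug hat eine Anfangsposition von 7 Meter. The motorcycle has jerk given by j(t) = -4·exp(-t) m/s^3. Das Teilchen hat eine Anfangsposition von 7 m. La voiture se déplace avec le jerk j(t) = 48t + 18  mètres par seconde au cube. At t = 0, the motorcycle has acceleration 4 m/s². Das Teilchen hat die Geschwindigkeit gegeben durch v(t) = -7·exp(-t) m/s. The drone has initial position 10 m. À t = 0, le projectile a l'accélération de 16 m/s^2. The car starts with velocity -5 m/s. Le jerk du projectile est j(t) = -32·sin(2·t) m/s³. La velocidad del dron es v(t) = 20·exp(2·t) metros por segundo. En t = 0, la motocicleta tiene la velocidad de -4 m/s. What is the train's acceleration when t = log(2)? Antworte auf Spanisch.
Para resolver esto, necesitamos tomar 1 derivada de nuestra ecuación de la velocidad v(t) = -7·exp(-t). Derivando la velocidad, obtenemos la aceleración: a(t) = 7·exp(-t). Tenemos la aceleración a(t) = 7·exp(-t). Sustituyendo t = log(2): a(log(2)) = 7/2.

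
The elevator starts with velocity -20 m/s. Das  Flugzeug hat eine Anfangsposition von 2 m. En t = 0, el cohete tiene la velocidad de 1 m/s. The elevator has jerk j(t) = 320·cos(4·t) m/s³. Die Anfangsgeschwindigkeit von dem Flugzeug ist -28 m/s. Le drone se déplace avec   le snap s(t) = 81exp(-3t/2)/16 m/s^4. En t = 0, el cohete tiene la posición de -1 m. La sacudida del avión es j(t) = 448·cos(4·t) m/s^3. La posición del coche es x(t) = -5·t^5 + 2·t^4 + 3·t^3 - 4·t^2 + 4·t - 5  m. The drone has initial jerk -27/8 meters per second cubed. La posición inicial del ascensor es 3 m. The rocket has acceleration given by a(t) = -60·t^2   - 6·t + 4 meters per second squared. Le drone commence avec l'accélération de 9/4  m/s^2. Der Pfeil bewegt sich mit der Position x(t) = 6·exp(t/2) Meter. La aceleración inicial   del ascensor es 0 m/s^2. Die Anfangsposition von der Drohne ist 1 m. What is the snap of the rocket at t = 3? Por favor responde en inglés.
To solve this, we need to take 2 derivatives of our acceleration equation a(t) = -60·t^2 - 6·t + 4. Taking d/dt of a(t), we find j(t) = -120·t - 6. Differentiating jerk, we get snap: s(t) = -120. Using s(t) = -120 and substituting t = 3, we find s = -120.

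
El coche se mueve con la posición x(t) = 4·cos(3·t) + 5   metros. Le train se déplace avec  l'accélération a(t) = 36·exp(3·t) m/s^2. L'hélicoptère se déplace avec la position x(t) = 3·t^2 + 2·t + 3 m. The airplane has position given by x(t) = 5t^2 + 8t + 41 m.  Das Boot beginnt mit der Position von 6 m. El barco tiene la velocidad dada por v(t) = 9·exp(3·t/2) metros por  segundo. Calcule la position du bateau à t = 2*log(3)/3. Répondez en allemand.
Wir müssen unsere Gleichung für die Geschwindigkeit v(t) = 9·exp(3·t/2) 1-mal integrieren. Das Integral von der Geschwindigkeit ist die Position. Mit x(0) = 6 erhalten wir x(t) = 6·exp(3·t/2). Wir haben die Position x(t) = 6·exp(3·t/2). Durch Einsetzen von t = 2*log(3)/3: x(2*log(3)/3) = 18.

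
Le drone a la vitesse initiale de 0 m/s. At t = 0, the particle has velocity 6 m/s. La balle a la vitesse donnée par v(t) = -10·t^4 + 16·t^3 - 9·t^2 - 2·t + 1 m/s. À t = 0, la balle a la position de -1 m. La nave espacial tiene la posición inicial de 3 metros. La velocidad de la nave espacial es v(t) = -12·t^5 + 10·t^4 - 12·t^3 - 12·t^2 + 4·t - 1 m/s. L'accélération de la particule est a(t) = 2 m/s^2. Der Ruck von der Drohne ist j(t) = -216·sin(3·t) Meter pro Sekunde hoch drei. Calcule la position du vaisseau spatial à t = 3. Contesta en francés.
Pour résoudre ceci, nous devons prendre 1 primitive de notre équation de la vitesse v(t) = -12·t^5 + 10·t^4 - 12·t^3 - 12·t^2 + 4·t - 1. En prenant ∫v(t)dt et en appliquant x(0) = 3, nous trouvons x(t) = -2·t^6 + 2·t^5 - 3·t^4 - 4·t^3 + 2·t^2 - t + 3. En utilisant x(t) = -2·t^6 + 2·t^5 - 3·t^4 - 4·t^3 + 2·t^2 - t + 3 et en substituant t = 3, nous trouvons x = -1305.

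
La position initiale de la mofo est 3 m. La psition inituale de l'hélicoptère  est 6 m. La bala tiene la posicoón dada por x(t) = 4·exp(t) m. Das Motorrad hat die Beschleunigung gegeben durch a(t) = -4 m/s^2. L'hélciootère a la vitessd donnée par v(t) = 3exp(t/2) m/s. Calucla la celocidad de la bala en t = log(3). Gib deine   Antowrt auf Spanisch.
Debemos derivar nuestra ecuación de la posición x(t) = 4·exp(t) 1 vez. La derivada de la posición da la velocidad: v(t) = 4·exp(t). Tenemos la velocidad v(t) = 4·exp(t). Sustituyendo t = log(3): v(log(3)) = 12.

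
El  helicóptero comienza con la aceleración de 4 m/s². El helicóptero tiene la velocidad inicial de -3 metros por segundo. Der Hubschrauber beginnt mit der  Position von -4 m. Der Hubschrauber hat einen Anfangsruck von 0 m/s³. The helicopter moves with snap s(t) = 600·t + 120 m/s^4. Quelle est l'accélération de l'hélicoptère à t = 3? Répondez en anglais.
Starting from snap s(t) = 600·t + 120, we take 2 integrals. Taking ∫s(t)dt and applying j(0) = 0, we find j(t) = 60·t·(5·t + 2). Taking ∫j(t)dt and applying a(0) = 4, we find a(t) = 100·t^3 + 60·t^2 + 4. Using a(t) = 100·t^3 + 60·t^2 + 4 and substituting t = 3, we find a = 3244.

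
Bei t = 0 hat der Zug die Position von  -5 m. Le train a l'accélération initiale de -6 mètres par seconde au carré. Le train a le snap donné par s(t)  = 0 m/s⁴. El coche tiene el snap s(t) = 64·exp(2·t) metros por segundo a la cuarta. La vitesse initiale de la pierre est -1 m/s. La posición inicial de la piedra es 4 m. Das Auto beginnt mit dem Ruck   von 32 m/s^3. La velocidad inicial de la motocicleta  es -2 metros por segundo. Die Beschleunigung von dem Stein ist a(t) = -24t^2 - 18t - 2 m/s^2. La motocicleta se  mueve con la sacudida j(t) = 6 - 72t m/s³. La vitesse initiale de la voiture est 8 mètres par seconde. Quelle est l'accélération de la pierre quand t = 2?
En utilisant a(t) = -24·t^2 - 18·t - 2 et en substituant t = 2, nous trouvons a = -134.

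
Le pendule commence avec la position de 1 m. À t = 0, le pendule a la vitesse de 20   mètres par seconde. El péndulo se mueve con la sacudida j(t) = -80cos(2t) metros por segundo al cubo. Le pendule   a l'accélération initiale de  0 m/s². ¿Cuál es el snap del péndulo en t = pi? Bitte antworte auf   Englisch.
To solve this, we need to take 1 derivative of our jerk equation j(t) = -80·cos(2·t). The derivative of jerk gives snap: s(t) = 160·sin(2·t). Using s(t) = 160·sin(2·t) and substituting t = pi, we find s = 0.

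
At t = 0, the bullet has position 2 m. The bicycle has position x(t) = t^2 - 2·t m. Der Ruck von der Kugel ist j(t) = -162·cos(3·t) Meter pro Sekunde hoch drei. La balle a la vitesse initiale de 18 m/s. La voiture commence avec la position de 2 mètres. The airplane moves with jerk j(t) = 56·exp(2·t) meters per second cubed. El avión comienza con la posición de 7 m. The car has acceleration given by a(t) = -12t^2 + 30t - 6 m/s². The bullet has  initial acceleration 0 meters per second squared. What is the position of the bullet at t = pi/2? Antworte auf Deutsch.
Wir müssen die Stammfunktion unserer Gleichung für den Ruck j(t) = -162·cos(3·t) 3-mal finden. Durch Integration von dem Ruck und Verwendung der Anfangsbedingung a(0) = 0, erhalten wir a(t) = -54·sin(3·t). Durch Integration von der Beschleunigung und Verwendung der Anfangsbedingung v(0) = 18, erhalten wir v(t) = 18·cos(3·t). Das Integral von der Geschwindigkeit ist die Position. Mit x(0) = 2 erhalten wir x(t) = 6·sin(3·t) + 2. Mit x(t) = 6·sin(3·t) + 2 und Einsetzen von t = pi/2, finden wir x = -4.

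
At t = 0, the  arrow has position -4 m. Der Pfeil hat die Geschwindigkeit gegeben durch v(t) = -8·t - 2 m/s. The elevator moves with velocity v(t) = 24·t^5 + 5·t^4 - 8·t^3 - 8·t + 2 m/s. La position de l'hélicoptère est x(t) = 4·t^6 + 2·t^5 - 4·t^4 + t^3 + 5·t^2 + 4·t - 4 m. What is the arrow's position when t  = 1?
We need to integrate our velocity equation v(t) = -8·t - 2 1 time. Integrating velocity and using the initial condition x(0) = -4, we get x(t) = -4·t^2 - 2·t - 4. We have position x(t) = -4·t^2 - 2·t - 4. Substituting t = 1: x(1) = -10.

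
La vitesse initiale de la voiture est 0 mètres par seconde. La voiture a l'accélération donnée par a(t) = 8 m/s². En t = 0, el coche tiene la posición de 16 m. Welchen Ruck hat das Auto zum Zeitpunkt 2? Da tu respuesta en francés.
Pour résoudre ceci, nous devons prendre 1 dérivée de notre équation de l'accélération a(t) = 8. En prenant d/dt de a(t), nous trouvons j(t) = 0. En utilisant j(t) = 0 et en substituant t = 2, nous trouvons j = 0.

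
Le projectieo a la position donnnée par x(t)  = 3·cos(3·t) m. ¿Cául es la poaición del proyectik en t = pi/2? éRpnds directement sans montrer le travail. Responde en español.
x(pi/2) = 0.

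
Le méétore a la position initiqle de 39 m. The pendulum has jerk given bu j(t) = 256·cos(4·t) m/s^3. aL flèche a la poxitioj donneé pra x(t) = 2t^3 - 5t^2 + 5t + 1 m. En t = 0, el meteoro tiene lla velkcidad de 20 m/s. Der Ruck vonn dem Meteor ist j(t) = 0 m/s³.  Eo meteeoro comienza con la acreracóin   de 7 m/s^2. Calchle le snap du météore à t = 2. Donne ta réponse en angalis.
We must differentiate our jerk equation j(t) = 0 1 time. Differentiating jerk, we get snap: s(t) = 0. From the given snap equation s(t) = 0, we substitute t = 2 to get s = 0.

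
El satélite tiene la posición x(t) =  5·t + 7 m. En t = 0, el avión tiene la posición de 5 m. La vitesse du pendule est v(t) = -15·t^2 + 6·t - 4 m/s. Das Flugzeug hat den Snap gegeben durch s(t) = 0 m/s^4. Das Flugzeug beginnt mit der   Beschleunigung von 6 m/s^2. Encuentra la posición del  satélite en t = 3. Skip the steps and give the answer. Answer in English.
The answer is 22.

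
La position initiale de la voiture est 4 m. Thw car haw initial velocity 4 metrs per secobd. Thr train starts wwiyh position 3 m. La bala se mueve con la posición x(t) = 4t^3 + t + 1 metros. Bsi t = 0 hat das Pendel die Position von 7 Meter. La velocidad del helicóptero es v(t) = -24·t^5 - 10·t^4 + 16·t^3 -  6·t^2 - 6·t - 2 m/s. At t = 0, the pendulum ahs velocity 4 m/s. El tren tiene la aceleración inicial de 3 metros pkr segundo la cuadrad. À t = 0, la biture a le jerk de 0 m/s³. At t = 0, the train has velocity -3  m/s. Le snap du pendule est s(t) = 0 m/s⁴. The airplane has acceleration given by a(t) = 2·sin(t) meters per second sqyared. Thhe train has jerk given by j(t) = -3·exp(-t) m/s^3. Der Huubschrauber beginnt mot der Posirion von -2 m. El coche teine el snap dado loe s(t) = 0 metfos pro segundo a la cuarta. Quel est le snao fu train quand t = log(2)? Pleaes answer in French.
En partant du jerk j(t) = -3·exp(-t), nous prenons 1 dérivée. En prenant d/dt de j(t), nous trouvons s(t) = 3·exp(-t). En utilisant s(t) = 3·exp(-t) et en substituant t = log(2), nous trouvons s = 3/2.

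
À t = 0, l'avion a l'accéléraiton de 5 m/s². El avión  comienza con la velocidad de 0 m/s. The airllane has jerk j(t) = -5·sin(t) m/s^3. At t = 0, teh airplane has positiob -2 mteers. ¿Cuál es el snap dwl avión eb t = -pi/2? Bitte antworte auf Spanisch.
Para resolver esto, necesitamos tomar 1 derivada de nuestra ecuación de la sacudida j(t) = -5·sin(t). Tomando d/dt de j(t), encontramos s(t) = -5·cos(t). Usando s(t) = -5·cos(t) y sustituyendo t = -pi/2, encontramos s = 0.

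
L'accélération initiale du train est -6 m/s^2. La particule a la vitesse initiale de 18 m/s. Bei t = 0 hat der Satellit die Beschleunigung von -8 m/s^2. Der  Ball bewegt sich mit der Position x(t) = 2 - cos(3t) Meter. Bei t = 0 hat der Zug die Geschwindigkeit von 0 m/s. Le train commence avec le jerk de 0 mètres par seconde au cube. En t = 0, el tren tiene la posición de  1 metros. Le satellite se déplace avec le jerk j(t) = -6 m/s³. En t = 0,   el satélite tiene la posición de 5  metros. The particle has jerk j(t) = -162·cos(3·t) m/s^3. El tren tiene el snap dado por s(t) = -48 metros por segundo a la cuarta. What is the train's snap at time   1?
We have snap s(t) = -48. Substituting t = 1: s(1) = -48.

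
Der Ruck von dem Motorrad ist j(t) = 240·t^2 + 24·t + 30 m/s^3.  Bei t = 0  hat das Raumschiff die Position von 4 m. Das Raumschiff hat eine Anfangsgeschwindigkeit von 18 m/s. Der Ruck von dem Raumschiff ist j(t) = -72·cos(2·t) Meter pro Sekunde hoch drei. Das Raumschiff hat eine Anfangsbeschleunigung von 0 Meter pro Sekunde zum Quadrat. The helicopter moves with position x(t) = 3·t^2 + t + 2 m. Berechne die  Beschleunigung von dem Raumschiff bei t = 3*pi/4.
Um dies zu lösen, müssen wir 1 Stammfunktion unserer Gleichung für den Ruck j(t) = -72·cos(2·t) finden. Durch Integration von dem Ruck und Verwendung der Anfangsbedingung a(0) = 0, erhalten wir a(t) = -36·sin(2·t). Aus der Gleichung für die Beschleunigung a(t) = -36·sin(2·t), setzen wir t = 3*pi/4 ein und erhalten a = 36.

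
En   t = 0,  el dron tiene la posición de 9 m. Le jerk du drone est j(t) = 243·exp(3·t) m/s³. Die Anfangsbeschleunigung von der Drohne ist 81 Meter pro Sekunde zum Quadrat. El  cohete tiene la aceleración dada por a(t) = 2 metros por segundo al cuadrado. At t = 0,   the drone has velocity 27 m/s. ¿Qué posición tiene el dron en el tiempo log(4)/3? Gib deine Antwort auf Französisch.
Pour résoudre ceci, nous devons prendre 3 intégrales de notre équation du jerk j(t) = 243·exp(3·t). L'intégrale du jerk, avec a(0) = 81, donne l'accélération: a(t) = 81·exp(3·t). En intégrant l'accélération et en utilisant la condition initiale v(0) = 27, nous obtenons v(t) = 27·exp(3·t). En prenant ∫v(t)dt et en appliquant x(0) = 9, nous trouvons x(t) = 9·exp(3·t). De l'équation de la position x(t) = 9·exp(3·t), nous substituons t = log(4)/3 pour obtenir x = 36.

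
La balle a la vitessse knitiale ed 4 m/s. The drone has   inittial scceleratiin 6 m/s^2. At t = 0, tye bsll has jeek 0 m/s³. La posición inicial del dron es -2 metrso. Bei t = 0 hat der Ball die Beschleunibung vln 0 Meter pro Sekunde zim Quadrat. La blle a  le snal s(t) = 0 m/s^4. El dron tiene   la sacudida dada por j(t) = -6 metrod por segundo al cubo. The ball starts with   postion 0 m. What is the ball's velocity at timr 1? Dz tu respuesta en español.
Partiendo del snap s(t) = 0, tomamos 3 antiderivadas. Integrando el snap y usando la condición inicial j(0) = 0, obtenemos j(t) = 0. La antiderivada de la sacudida, con a(0) = 0, da la aceleración: a(t) = 0. La antiderivada de la aceleración es la velocidad. Usando v(0) = 4, obtenemos v(t) = 4. Tenemos la velocidad v(t) = 4. Sustituyendo t = 1: v(1) = 4.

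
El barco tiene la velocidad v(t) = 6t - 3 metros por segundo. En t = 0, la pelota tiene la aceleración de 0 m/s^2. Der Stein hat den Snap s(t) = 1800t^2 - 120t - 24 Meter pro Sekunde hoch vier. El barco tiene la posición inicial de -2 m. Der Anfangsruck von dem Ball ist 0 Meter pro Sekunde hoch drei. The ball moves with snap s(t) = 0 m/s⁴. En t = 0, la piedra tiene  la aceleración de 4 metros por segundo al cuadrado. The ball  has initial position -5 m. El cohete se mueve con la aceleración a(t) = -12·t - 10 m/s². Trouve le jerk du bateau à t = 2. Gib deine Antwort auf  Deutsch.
Wir müssen unsere Gleichung für die Geschwindigkeit v(t) = 6·t - 3 2-mal ableiten. Die Ableitung von der Geschwindigkeit ergibt die Beschleunigung: a(t) = 6. Mit d/dt von a(t) finden wir j(t) = 0. Aus der Gleichung für den Ruck j(t) = 0, setzen wir t = 2 ein und erhalten j = 0.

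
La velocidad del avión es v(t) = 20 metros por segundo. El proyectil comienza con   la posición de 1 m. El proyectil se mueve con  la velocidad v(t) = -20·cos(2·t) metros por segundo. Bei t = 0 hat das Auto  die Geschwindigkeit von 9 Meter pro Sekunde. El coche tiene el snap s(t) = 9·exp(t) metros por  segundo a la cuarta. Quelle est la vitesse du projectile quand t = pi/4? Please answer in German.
Wir haben die Geschwindigkeit v(t) = -20·cos(2·t). Durch Einsetzen von t = pi/4: v(pi/4) = 0.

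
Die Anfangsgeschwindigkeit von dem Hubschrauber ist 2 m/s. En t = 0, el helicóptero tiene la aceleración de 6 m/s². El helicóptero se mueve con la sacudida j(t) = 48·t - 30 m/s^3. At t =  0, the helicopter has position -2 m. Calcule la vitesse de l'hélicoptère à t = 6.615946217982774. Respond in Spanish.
Debemos encontrar la integral de nuestra ecuación de la sacudida j(t) = 48·t - 30 2 veces. Tomando ∫j(t)dt y aplicando a(0) = 6, encontramos a(t) = 24·t^2 - 30·t + 6. Tomando ∫a(t)dt y aplicando v(0) = 2, encontramos v(t) = 8·t^3 - 15·t^2 + 6·t + 2. De la ecuación de la velocidad v(t) = 8·t^3 - 15·t^2 + 6·t + 2, sustituimos t = 6.615946217982774 para obtener v = 1701.81363673376.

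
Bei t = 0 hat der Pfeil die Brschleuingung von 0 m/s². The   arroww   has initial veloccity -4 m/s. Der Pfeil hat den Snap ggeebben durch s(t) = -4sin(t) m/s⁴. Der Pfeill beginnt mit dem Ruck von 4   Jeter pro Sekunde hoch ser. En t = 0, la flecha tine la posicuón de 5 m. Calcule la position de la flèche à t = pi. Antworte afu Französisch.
Nous devons trouver l'intégrale de notre équation du snap s(t) = -4·sin(t) 4 fois. L'intégrale du snap, avec j(0) = 4, donne le jerk: j(t) = 4·cos(t). La primitive du jerk, avec a(0) = 0, donne l'accélération: a(t) = 4·sin(t). En prenant ∫a(t)dt et en appliquant v(0) = -4, nous trouvons v(t) = -4·cos(t). La primitive de la vitesse, avec x(0) = 5, donne la position: x(t) = 5 - 4·sin(t). En utilisant x(t) = 5 - 4·sin(t) et en substituant t = pi, nous trouvons x = 5.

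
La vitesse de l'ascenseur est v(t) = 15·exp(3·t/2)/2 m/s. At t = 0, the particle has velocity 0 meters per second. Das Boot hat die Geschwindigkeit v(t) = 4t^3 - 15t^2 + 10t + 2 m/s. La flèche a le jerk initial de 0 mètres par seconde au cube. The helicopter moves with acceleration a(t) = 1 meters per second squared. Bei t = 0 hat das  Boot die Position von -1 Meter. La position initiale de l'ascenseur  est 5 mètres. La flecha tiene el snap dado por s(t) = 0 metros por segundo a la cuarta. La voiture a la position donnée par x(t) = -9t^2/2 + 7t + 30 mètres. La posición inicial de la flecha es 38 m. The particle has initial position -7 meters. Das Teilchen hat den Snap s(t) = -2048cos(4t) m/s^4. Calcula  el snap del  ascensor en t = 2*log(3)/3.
Debemos derivar nuestra ecuación de la velocidad v(t) = 15·exp(3·t/2)/2 3 veces. La derivada de la velocidad da la aceleración: a(t) = 45·exp(3·t/2)/4. Derivando la aceleración, obtenemos la sacudida: j(t) = 135·exp(3·t/2)/8. Derivando la sacudida, obtenemos el snap: s(t) = 405·exp(3·t/2)/16. De la ecuación del snap s(t) = 405·exp(3·t/2)/16, sustituimos t = 2*log(3)/3 para obtener s = 1215/16.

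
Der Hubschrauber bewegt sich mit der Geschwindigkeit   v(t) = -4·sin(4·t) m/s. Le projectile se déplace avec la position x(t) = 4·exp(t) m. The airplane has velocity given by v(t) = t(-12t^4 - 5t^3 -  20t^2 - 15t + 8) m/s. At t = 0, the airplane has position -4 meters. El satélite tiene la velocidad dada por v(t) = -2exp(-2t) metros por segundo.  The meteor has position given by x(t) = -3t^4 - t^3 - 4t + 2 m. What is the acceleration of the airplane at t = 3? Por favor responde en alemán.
Um dies zu lösen, müssen wir 1 Ableitung unserer Gleichung für die Geschwindigkeit v(t) = t·(-12·t^4 - 5·t^3 - 20·t^2 - 15·t + 8) nehmen. Mit d/dt von v(t) finden wir a(t) = -12·t^4 - 5·t^3 - 20·t^2 + t·(-48·t^3 - 15·t^2 - 40·t - 15) - 15·t + 8. Aus der Gleichung für die Beschleunigung a(t) = -12·t^4 - 5·t^3 - 20·t^2 + t·(-48·t^3 - 15·t^2 - 40·t - 15) - 15·t + 8, setzen wir t = 3 ein und erhalten a = -6022.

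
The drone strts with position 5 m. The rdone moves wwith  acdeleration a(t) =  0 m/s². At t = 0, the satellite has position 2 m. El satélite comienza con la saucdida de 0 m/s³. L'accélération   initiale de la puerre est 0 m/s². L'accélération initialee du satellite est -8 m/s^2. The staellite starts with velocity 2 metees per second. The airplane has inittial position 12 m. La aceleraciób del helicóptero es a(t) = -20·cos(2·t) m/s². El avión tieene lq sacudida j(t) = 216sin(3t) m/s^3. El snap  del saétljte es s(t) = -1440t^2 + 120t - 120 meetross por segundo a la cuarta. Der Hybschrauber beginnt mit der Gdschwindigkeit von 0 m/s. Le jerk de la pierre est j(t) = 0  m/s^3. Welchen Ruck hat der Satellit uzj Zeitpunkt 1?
Wir müssen unsere Gleichung für den Snap s(t) = -1440·t^2 + 120·t - 120 1-mal integrieren. Die Stammfunktion von dem Snap, mit j(0) = 0, ergibt den Ruck: j(t) = 60·t·(-8·t^2 + t - 2). Wir haben den Ruck j(t) = 60·t·(-8·t^2 + t - 2). Durch Einsetzen von t = 1: j(1) = -540.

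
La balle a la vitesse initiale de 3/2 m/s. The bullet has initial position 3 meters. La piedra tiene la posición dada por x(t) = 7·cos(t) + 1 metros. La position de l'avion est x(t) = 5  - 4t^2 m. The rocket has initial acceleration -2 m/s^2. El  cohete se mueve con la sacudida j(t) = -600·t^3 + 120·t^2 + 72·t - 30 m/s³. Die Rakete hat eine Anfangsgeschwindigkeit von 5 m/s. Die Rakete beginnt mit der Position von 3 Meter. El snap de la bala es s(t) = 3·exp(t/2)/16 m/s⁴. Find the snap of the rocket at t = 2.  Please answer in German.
Um dies zu lösen, müssen wir 1 Ableitung unserer Gleichung für den Ruck j(t) = -600·t^3 + 120·t^2 + 72·t - 30 nehmen. Mit d/dt von j(t) finden wir s(t) = -1800·t^2 + 240·t + 72. Mit s(t) = -1800·t^2 + 240·t + 72 und Einsetzen von t = 2, finden wir s = -6648.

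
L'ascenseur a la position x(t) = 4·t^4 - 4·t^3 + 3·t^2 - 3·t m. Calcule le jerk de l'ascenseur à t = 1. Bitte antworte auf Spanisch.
Para resolver esto, necesitamos tomar 3 derivadas de nuestra ecuación de la posición x(t) = 4·t^4 - 4·t^3 + 3·t^2 - 3·t. Tomando d/dt de x(t), encontramos v(t) = 16·t^3 - 12·t^2 + 6·t - 3. Tomando d/dt de v(t), encontramos a(t) = 48·t^2 - 24·t + 6. La derivada de la aceleración da la sacudida: j(t) = 96·t - 24. Tenemos la sacudida j(t) = 96·t - 24. Sustituyendo t = 1: j(1) = 72.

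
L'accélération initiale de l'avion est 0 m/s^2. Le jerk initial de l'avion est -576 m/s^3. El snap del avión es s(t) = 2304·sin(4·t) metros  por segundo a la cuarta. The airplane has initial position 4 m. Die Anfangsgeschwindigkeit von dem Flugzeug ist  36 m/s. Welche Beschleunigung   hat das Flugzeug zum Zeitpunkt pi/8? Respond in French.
En partant du snap s(t) = 2304·sin(4·t), nous prenons 2 primitives. L'intégrale du snap, avec j(0) = -576, donne le jerk: j(t) = -576·cos(4·t). En intégrant le jerk et en utilisant la condition initiale a(0) = 0, nous obtenons a(t) = -144·sin(4·t). De l'équation de l'accélération a(t) = -144·sin(4·t), nous substituons t = pi/8 pour obtenir a = -144.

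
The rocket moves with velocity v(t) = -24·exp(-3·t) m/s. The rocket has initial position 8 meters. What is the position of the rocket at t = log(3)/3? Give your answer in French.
En partant de la vitesse v(t) = -24·exp(-3·t), nous prenons 1 intégrale. L'intégrale de la vitesse est la position. En utilisant x(0) = 8, nous obtenons x(t) = 8·exp(-3·t). De l'équation de la position x(t) = 8·exp(-3·t), nous substituons t = log(3)/3 pour obtenir x = 8/3.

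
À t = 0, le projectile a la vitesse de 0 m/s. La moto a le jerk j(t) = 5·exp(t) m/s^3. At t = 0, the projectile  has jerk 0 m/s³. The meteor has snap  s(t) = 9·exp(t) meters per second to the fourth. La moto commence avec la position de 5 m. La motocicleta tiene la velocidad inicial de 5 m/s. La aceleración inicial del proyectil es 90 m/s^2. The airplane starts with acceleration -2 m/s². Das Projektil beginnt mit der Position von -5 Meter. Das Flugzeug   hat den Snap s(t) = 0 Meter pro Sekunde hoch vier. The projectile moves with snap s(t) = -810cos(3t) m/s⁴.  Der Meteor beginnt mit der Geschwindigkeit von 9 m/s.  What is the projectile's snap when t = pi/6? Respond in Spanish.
Tenemos el snap s(t) = -810·cos(3·t). Sustituyendo t = pi/6: s(pi/6) = 0.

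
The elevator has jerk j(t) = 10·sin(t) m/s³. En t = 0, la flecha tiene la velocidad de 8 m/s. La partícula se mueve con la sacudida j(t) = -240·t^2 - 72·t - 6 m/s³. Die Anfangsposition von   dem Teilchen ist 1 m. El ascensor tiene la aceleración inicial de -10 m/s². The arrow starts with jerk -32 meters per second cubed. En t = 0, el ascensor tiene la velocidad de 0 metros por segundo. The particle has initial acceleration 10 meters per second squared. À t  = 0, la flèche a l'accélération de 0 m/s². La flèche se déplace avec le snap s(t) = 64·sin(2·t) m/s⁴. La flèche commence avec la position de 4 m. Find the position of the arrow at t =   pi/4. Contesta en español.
Para resolver esto, necesitamos tomar 4 antiderivadas de nuestra ecuación del snap s(t) = 64·sin(2·t). Integrando el snap y usando la condición inicial j(0) = -32, obtenemos j(t) = -32·cos(2·t). Tomando ∫j(t)dt y aplicando a(0) = 0, encontramos a(t) = -16·sin(2·t). La integral de la aceleración, con v(0) = 8, da la velocidad: v(t) = 8·cos(2·t). Integrando la velocidad y usando la condición inicial x(0) = 4, obtenemos x(t) = 4·sin(2·t) + 4. Usando x(t) = 4·sin(2·t) + 4 y sustituyendo t = pi/4, encontramos x = 8.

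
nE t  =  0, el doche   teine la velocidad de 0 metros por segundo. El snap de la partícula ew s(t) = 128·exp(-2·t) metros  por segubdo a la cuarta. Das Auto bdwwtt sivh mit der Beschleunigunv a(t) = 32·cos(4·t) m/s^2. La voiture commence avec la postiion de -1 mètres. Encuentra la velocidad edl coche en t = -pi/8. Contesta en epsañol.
Debemos encontrar la antiderivada de nuestra ecuación de la aceleración a(t) = 32·cos(4·t) 1 vez. La integral de la aceleración, con v(0) = 0, da la velocidad: v(t) = 8·sin(4·t). Usando v(t) = 8·sin(4·t) y sustituyendo t = -pi/8, encontramos v = -8.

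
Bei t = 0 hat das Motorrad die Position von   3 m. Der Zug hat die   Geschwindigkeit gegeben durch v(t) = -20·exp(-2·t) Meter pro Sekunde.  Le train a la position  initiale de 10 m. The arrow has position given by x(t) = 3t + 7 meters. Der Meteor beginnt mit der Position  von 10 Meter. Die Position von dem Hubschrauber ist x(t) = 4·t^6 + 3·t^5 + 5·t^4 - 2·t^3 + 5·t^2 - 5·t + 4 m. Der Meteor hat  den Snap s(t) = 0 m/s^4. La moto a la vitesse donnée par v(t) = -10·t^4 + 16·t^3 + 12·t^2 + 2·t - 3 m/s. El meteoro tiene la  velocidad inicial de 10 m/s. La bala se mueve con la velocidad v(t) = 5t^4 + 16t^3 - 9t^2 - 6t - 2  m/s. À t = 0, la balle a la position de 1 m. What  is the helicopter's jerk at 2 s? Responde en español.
Para resolver esto, necesitamos tomar 3 derivadas de nuestra ecuación de la posición x(t) = 4·t^6 + 3·t^5 + 5·t^4 - 2·t^3 + 5·t^2 - 5·t + 4. Derivando la posición, obtenemos la velocidad: v(t) = 24·t^5 + 15·t^4 + 20·t^3 - 6·t^2 + 10·t - 5. Derivando la velocidad, obtenemos la aceleración: a(t) = 120·t^4 + 60·t^3 + 60·t^2 - 12·t + 10. Tomando d/dt de a(t), encontramos j(t) = 480·t^3 + 180·t^2 + 120·t - 12. Tenemos la sacudida j(t) = 480·t^3 + 180·t^2 + 120·t - 12. Sustituyendo t = 2: j(2) = 4788.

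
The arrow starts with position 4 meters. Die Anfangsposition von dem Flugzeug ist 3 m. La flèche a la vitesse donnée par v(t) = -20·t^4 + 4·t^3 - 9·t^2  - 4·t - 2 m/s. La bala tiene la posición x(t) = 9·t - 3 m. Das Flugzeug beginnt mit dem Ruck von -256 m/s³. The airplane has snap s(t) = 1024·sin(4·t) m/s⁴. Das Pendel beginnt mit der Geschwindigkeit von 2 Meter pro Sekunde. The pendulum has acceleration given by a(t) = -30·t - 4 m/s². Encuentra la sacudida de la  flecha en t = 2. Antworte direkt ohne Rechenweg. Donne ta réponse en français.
La réponse est -930.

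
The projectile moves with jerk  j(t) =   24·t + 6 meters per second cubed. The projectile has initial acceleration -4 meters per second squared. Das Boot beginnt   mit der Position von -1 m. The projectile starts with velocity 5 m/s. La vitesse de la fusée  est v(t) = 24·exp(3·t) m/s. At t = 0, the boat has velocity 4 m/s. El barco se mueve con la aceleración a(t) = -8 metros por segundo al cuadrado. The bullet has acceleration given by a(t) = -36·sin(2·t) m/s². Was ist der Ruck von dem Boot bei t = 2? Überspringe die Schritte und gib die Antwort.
Die Antwort ist 0.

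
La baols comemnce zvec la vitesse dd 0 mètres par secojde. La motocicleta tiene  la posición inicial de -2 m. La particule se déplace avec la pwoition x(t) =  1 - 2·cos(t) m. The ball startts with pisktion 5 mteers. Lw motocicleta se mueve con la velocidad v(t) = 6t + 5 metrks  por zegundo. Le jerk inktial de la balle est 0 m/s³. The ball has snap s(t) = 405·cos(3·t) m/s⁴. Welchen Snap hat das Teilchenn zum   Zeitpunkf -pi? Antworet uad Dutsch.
Um dies zu lösen, müssen wir 4 Ableitungen unserer Gleichung für die Position x(t) = 1 - 2·cos(t) nehmen. Die Ableitung von der Position ergibt die Geschwindigkeit: v(t) = 2·sin(t). Mit d/dt von v(t) finden wir a(t) = 2·cos(t). Die Ableitung von der Beschleunigung ergibt den Ruck: j(t) = -2·sin(t). Mit d/dt von j(t) finden wir s(t) = -2·cos(t). Mit s(t) = -2·cos(t) und Einsetzen von t = -pi, finden wir s = 2.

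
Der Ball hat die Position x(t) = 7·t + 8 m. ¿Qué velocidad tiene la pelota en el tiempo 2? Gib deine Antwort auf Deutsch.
Ausgehend von der Position x(t) = 7·t + 8, nehmen wir 1 Ableitung. Mit d/dt von x(t) finden wir v(t) = 7. Mit v(t) = 7 und Einsetzen von t = 2, finden wir v = 7.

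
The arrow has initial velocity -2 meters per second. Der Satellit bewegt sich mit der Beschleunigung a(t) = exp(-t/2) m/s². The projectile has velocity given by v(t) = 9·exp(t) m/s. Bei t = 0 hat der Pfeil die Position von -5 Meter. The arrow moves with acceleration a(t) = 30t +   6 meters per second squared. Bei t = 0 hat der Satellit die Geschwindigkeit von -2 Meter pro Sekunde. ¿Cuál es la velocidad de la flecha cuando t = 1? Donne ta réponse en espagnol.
Para resolver esto, necesitamos tomar 1 antiderivada de nuestra ecuación de la aceleración a(t) = 30·t + 6. La integral de la aceleración es la velocidad. Usando v(0) = -2, obtenemos v(t) = 15·t^2 + 6·t - 2. De la ecuación de la velocidad v(t) = 15·t^2 + 6·t - 2, sustituimos t = 1 para obtener v = 19.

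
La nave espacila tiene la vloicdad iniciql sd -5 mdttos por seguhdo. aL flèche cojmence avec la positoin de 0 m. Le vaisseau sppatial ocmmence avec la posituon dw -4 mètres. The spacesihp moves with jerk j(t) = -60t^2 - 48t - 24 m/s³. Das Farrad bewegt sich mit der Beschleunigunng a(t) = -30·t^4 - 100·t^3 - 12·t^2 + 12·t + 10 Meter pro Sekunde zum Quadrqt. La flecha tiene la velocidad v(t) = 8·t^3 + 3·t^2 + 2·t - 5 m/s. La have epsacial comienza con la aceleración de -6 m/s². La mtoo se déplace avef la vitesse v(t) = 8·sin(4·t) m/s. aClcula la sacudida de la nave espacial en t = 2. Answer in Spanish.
Usando j(t) = -60·t^2 - 48·t - 24 y sustituyendo t = 2, encontramos j = -360.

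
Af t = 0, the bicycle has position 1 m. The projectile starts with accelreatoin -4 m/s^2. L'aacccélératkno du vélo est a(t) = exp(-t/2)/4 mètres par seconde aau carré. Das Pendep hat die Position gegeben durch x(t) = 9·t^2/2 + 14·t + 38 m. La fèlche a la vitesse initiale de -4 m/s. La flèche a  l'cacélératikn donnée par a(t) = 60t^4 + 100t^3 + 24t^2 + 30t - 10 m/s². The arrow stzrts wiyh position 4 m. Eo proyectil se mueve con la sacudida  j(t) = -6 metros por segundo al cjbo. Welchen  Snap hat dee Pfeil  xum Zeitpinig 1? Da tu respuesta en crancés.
Pour résoudre ceci, nous devons prendre 2 dérivées de notre équation de l'accélération a(t) = 60·t^4 + 100·t^3 + 24·t^2 + 30·t - 10. En dérivant l'accélération, nous obtenons le jerk: j(t) = 240·t^3 + 300·t^2 + 48·t + 30. En prenant d/dt de j(t), nous trouvons s(t) = 720·t^2 + 600·t + 48. Nous avons le snap s(t) = 720·t^2 + 600·t + 48. En substituant t = 1: s(1) = 1368.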